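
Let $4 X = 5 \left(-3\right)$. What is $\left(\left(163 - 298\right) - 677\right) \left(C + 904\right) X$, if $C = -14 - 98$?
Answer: $2411640$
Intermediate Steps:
$X = - \frac{15}{4}$ ($X = \frac{5 \left(-3\right)}{4} = \frac{1}{4} \left(-15\right) = - \frac{15}{4} \approx -3.75$)
$C = -112$ ($C = -14 - 98 = -112$)
$\left(\left(163 - 298\right) - 677\right) \left(C + 904\right) X = \left(\left(163 - 298\right) - 677\right) \left(-112 + 904\right) \left(- \frac{15}{4}\right) = \left(-135 - 677\right) 792 \left(- \frac{15}{4}\right) = \left(-812\right) 792 \left(- \frac{15}{4}\right) = \left(-643104\right) \left(- \frac{15}{4}\right) = 2411640$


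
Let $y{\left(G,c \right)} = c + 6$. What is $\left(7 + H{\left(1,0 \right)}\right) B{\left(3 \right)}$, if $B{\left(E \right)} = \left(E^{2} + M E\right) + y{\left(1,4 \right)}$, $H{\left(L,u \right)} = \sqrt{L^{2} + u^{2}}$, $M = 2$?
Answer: $200$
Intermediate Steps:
$y{\left(G,c \right)} = 6 + c$
$B{\left(E \right)} = 10 + E^{2} + 2 E$ ($B{\left(E \right)} = \left(E^{2} + 2 E\right) + \left(6 + 4\right) = \left(E^{2} + 2 E\right) + 10 = 10 + E^{2} + 2 E$)
$\left(7 + H{\left(1,0 \right)}\right) B{\left(3 \right)} = \left(7 + \sqrt{1^{2} + 0^{2}}\right) \left(10 + 3^{2} + 2 \cdot 3\right) = \left(7 + \sqrt{1 + 0}\right) \left(10 + 9 + 6\right) = \left(7 + \sqrt{1}\right) 25 = \left(7 + 1\right) 25 = 8 \cdot 25 = 200$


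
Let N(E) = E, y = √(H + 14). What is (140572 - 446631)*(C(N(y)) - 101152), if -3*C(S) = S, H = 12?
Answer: 30958479968 + 306059*√26/3 ≈ 3.0959e+10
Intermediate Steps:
y = √26 (y = √(12 + 14) = √26 ≈ 5.0990)
C(S) = -S/3
(140572 - 446631)*(C(N(y)) - 101152) = (140572 - 446631)*(-√26/3 - 101152) = -306059*(-101152 - √26/3) = 30958479968 + 306059*√26/3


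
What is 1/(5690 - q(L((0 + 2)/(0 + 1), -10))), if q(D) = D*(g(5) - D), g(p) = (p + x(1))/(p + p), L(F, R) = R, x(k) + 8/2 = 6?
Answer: 1/5797 ≈ 0.00017250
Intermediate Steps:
x(k) = 2 (x(k) = -4 + 6 = 2)
g(p) = (2 + p)/(2*p) (g(p) = (p + 2)/(p + p) = (2 + p)/((2*p)) = (2 + p)*(1/(2*p)) = (2 + p)/(2*p))
q(D) = D*(7/10 - D) (q(D) = D*((½)*(2 + 5)/5 - D) = D*((½)*(⅕)*7 - D) = D*(7/10 - D))
1/(5690 - q(L((0 + 2)/(0 + 1), -10))) = 1/(5690 - (-10)*(7 - 10*(-10))/10) = 1/(5690 - (-10)*(7 + 100)/10) = 1/(5690 - (-10)*107/10) = 1/(5690 - 1*(-107)) = 1/(5690 + 107) = 1/5797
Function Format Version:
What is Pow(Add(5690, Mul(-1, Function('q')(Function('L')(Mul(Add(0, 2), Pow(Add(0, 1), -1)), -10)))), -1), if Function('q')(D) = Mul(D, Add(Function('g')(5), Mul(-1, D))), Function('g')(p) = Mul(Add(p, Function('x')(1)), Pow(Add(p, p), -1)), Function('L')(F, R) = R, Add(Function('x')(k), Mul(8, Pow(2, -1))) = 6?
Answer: Rational(1, 5797) ≈ 0.00017250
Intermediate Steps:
Function('x')(k) = 2 (Function('x')(k) = Add(-4, 6) = 2)
Function('g')(p) = Mul(Rational(1, 2), Pow(p, -1), Add(2, p)) (Function('g')(p) = Mul(Add(p, 2), Pow(Add(p, p), -1)) = Mul(Add(2, p), Pow(Mul(2, p), -1)) = Mul(Add(2, p), Mul(Rational(1, 2), Pow(p, -1))) = Mul(Rational(1, 2), Pow(p, -1), Add(2, p)))
Function('q')(D) = Mul(D, Add(Rational(7, 10), Mul(-1, D))) (Function('q')(D) = Mul(D, Add(Mul(Rational(1, 2), Pow(5, -1), Add(2, 5)), Mul(-1, D))) = Mul(D, Add(Mul(Rational(1, 2), Rational(1, 5), 7), Mul(-1, D))) = Mul(D, Add(Rational(7, 10), Mul(-1, D))))
Pow(Add(5690, Mul(-1, Function('q')(Function('L')(Mul(Add(0, 2), Pow(Add(0, 1), -1)), -10)))), -1) = Pow(Add(5690, Mul(-1, Mul(Rational(1, 10), -10, Add(7, Mul(-10, -10))))), -1) = Pow(Add(5690, Mul(-1, Mul(Rational(1, 10), -10, Add(7, 100)))), -1) = Pow(Add(5690, Mul(-1, Mul(Rational(1, 10), -10, 107))), -1) = Pow(Add(5690, Mul(-1, -107)), -1) = Pow(Add(5690, 107), -1) = Pow(5797, -1) = Rational(1, 5797)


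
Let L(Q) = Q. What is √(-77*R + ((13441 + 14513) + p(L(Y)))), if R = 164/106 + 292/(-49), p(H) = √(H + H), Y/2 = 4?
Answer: 2*√973731794/371 ≈ 168.22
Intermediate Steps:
Y = 8 (Y = 2*4 = 8)
p(H) = √2*√H (p(H) = √(2*H) = √2*√H)
R = -11458/2597 (R = 164*(1/106) + 292*(-1/49) = 82/53 - 292/49 = -11458/2597 ≈ -4.4120)
√(-77*R + ((13441 + 14513) + p(L(Y)))) = √(-77*(-11458/2597) + ((13441 + 14513) + √2*√8)) = √(126038/371 + (27954 + √2*(2*√2))) = √(126038/371 + (27954 + 4)) = √(126038/371 + 27958) = √(10498456/371) = 2*√973731794/371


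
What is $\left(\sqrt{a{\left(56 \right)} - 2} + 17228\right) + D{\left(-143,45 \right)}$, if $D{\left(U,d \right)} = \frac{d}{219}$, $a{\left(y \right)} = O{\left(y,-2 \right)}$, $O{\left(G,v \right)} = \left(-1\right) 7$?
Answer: $\frac{1257659}{73} + 3 i \approx 17228.0 + 3.0 i$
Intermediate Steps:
$O{\left(G,v \right)} = -7$
$a{\left(y \right)} = -7$
$D{\left(U,d \right)} = \frac{d}{219}$ ($D{\left(U,d \right)} = d \frac{1}{219} = \frac{d}{219}$)
$\left(\sqrt{a{\left(56 \right)} - 2} + 17228\right) + D{\left(-143,45 \right)} = \left(\sqrt{-7 - 2} + 17228\right) + \frac{1}{219} \cdot 45 = \left(\sqrt{-9} + 17228\right) + \frac{15}{73} = \left(3 i + 17228\right) + \frac{15}{73} = \left(17228 + 3 i\right) + \frac{15}{73} = \frac{1257659}{73} + 3 i$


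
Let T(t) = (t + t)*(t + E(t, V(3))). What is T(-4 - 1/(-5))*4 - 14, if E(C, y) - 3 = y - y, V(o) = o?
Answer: 258/25 ≈ 10.320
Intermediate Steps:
E(C, y) = 3 (E(C, y) = 3 + (y - y) = 3 + 0 = 3)
T(t) = 2*t*(3 + t) (T(t) = (t + t)*(t + 3) = (2*t)*(3 + t) = 2*t*(3 + t))
T(-4 - 1/(-5))*4 - 14 = (2*(-4 - 1/(-5))*(3 + (-4 - 1/(-5))))*4 - 14 = (2*(-4 - 1*(-⅕))*(3 + (-4 - 1*(-⅕))))*4 - 14 = (2*(-4 + ⅕)*(3 + (-4 + ⅕)))*4 - 14 = (2*(-19/5)*(3 - 19/5))*4 - 14 = (2*(-19/5)*(-⅘))*4 - 14 = (152/25)*4 - 14 = 608/25 - 14 = 258/25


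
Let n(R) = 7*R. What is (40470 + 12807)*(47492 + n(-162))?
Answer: 2469815166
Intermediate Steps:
(40470 + 12807)*(47492 + n(-162)) = (40470 + 12807)*(47492 + 7*(-162)) = 53277*(47492 - 1134) = 53277*46358 = 2469815166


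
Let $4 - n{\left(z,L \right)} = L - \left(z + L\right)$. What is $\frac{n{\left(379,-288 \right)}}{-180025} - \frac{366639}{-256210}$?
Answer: $\frac{13181211509}{9224841050} \approx 1.4289$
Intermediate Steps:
$n{\left(z,L \right)} = 4 + z$ ($n{\left(z,L \right)} = 4 - \left(L - \left(z + L\right)\right) = 4 - \left(L - \left(L + z\right)\right) = 4 - - z = 4 + z$)
$\frac{n{\left(379,-288 \right)}}{-180025} - \frac{366639}{-256210} = \frac{4 + 379}{-180025} - \frac{366639}{-256210} = 383 \left(- \frac{1}{180025}\right) - - \frac{366639}{256210} = - \frac{383}{180025} + \frac{366639}{256210} = \frac{13181211509}{9224841050}$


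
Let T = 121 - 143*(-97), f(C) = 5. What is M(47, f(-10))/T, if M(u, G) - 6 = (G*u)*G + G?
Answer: 593/6996 ≈ 0.084763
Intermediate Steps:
M(u, G) = 6 + G + u*G² (M(u, G) = 6 + ((G*u)*G + G) = 6 + (u*G² + G) = 6 + (G + u*G²) = 6 + G + u*G²)
T = 13992 (T = 121 + 13871 = 13992)
M(47, f(-10))/T = (6 + 5 + 47*5²)/13992 = (6 + 5 + 47*25)*(1/13992) = (6 + 5 + 1175)*(1/13992) = 1186*(1/13992) = 593/6996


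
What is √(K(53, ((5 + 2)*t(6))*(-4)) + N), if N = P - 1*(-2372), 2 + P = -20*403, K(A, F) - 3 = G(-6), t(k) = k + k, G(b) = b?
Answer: I*√5693 ≈ 75.452*I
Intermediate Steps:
t(k) = 2*k
K(A, F) = -3 (K(A, F) = 3 - 6 = -3)
P = -8062 (P = -2 - 20*403 = -2 - 8060 = -8062)
N = -5690 (N = -8062 - 1*(-2372) = -8062 + 2372 = -5690)
√(K(53, ((5 + 2)*t(6))*(-4)) + N) = √(-3 - 5690) = √(-5693) = I*√5693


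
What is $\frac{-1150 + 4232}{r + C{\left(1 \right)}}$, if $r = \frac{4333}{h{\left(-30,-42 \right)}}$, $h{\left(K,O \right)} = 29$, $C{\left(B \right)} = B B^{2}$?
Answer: $\frac{44689}{2181} \approx 20.49$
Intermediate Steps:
$C{\left(B \right)} = B^{3}$
$r = \frac{4333}{29} \approx 149.41$
$\frac{-1150 + 4232}{r + C{\left(1 \right)}} = \frac{-1150 + 4232}{\frac{4333}{29} + 1^{3}} = \frac{3082}{\frac{4333}{29} + 1} = \frac{3082}{\frac{4362}{29}} = 3082 \cdot \frac{29}{4362} = \frac{44689}{2181}$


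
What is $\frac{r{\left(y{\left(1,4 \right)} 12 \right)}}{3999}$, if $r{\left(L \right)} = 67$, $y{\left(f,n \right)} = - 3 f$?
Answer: $\frac{67}{3999} \approx 0.016754$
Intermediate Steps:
$\frac{r{\left(y{\left(1,4 \right)} 12 \right)}}{3999} = \frac{67}{3999}$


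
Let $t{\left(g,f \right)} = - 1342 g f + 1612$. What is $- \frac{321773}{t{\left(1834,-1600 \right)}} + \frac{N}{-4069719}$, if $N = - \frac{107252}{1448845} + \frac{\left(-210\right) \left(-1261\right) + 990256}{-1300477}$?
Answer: $- \frac{273298293638207045667763}{3355200856633684829232072980} \approx -8.1455 \cdot 10^{-5}$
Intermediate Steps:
$t{\left(g,f \right)} = 1612 - 1342 f g$ ($t{\left(g,f \right)} = - 1342 f g + 1612 = 1612 - 1342 f g$)
$N = - \frac{1957874857974}{1884189599065}$ ($N = \left(-107252\right) \frac{1}{1448845} + \left(264810 + 990256\right) \left(- \frac{1}{1300477}\right) = - \frac{107252}{1448845} + 1255066 \left(- \frac{1}{1300477}\right) = - \frac{107252}{1448845} - \frac{1255066}{1300477} = - \frac{1957874857974}{1884189599065} \approx -1.0391$)
$- \frac{321773}{t{\left(1834,-1600 \right)}} + \frac{N}{-4069719} = - \frac{321773}{1612 - \left(-2147200\right) 1834} - \frac{1957874857974}{1884189599065 \left(-4069719\right)} = - \frac{321773}{1612 + 3937964800} - - \frac{217541650886}{852013578990801415} = - \frac{321773}{3937966412} + \frac{217541650886}{852013578990801415} = - \frac{273298293638207045667763}{3355200856633684829232072980}$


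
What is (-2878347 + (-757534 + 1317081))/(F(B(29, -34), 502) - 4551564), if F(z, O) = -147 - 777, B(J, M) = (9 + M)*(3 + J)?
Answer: 289850/569061 ≈ 0.50935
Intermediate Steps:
B(J, M) = (3 + J)*(9 + M)
F(z, O) = -924
(-2878347 + (-757534 + 1317081))/(F(B(29, -34), 502) - 4551564) = (-2878347 + (-757534 + 1317081))/(-924 - 4551564) = (-2878347 + 559547)/(-4552488) = -2318800*(-1/4552488) = 289850/569061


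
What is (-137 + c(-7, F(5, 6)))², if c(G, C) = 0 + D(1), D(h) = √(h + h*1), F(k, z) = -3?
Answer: (137 - √2)² ≈ 18384.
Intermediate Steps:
D(h) = √2*√h (D(h) = √(h + h) = √(2*h) = √2*√h)
c(G, C) = √2 (c(G, C) = 0 + √2*√1 = 0 + √2*1 = 0 + √2 = √2)
(-137 + c(-7, F(5, 6)))² = (-137 + √2)²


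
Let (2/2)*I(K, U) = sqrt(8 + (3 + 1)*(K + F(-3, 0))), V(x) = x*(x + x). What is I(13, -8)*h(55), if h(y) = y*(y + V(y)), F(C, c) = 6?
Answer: 671550*sqrt(21) ≈ 3.0774e+6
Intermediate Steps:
V(x) = 2*x**2 (V(x) = x*(2*x) = 2*x**2)
h(y) = y*(y + 2*y**2)
I(K, U) = sqrt(32 + 4*K) (I(K, U) = sqrt(8 + (3 + 1)*(K + 6)) = sqrt(8 + 4*(6 + K)) = sqrt(8 + (24 + 4*K)) = sqrt(32 + 4*K))
I(13, -8)*h(55) = (2*sqrt(8 + 13))*(55**2*(1 + 2*55)) = (2*sqrt(21))*(3025*(1 + 110)) = (2*sqrt(21))*(3025*111) = (2*sqrt(21))*335775 = 671550*sqrt(21)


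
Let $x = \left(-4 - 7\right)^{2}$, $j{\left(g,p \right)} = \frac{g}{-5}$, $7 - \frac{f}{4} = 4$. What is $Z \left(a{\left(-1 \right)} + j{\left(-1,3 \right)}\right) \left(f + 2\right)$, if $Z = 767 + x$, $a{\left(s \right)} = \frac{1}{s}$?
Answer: $- \frac{49728}{5} \approx -9945.6$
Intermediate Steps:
$f = 12$ ($f = 28 - 16 = 12$)
$j{\left(g,p \right)} = - \frac{g}{5}$ ($j{\left(g,p \right)} = g \left(- \frac{1}{5}\right) = - \frac{g}{5}$)
$x = 121$ ($x = \left(-11\right)^{2} = 121$)
$Z = 888$ ($Z = 767 + 121 = 888$)
$Z \left(a{\left(-1 \right)} + j{\left(-1,3 \right)}\right) \left(f + 2\right) = 888 \left(\frac{1}{-1} - - \frac{1}{5}\right) \left(12 + 2\right) = 888 \left(-1 + \frac{1}{5}\right) 14 = 888 \left(\left(- \frac{4}{5}\right) 14\right) = 888 \left(- \frac{56}{5}\right) = - \frac{49728}{5}$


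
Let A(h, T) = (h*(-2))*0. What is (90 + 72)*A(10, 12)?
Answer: 0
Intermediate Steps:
A(h, T) = 0 (A(h, T) = -2*h*0 = 0)
(90 + 72)*A(10, 12) = (90 + 72)*0 = 162*0 = 0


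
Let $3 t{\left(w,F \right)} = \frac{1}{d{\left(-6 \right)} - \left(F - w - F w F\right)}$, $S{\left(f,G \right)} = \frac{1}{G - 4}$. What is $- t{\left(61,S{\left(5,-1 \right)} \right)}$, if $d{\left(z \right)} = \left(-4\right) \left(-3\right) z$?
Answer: $\frac{25}{627} \approx 0.039872$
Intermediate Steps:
$d{\left(z \right)} = 12 z$
$S{\left(f,G \right)} = \frac{1}{-4 + G}$
$t{\left(w,F \right)} = \frac{1}{3 \left(-72 + w - F + w F^{2}\right)}$ ($t{\left(w,F \right)} = \frac{1}{3 \left(12 \left(-6\right) - \left(F - w - F w F\right)\right)} = \frac{1}{3 \left(-72 - \left(F - w - w F^{2}\right)\right)} = \frac{1}{3 \left(-72 + \left(w - F + w F^{2}\right)\right)} = \frac{1}{3 \left(-72 + w - F + w F^{2}\right)}$)
$- t{\left(61,S{\left(5,-1 \right)} \right)} = - \frac{1}{3 \left(-72 + 61 - \frac{1}{-4 - 1} + 61 \left(\frac{1}{-4 - 1}\right)^{2}\right)} = - \frac{1}{3 \left(-72 + 61 - \frac{1}{-5} + 61 \left(\frac{1}{-5}\right)^{2}\right)} = - \frac{1}{3 \left(-72 + 61 - - \frac{1}{5} + 61 \left(- \frac{1}{5}\right)^{2}\right)} = - \frac{1}{3 \left(-72 + 61 + \frac{1}{5} + 61 \cdot \frac{1}{25}\right)} = - \frac{1}{3 \left(-72 + 61 + \frac{1}{5} + \frac{61}{25}\right)} = - \frac{1}{3 \left(- \frac{209}{25}\right)} = - \frac{-25}{3 \cdot 209} = \left(-1\right) \left(- \frac{25}{627}\right) = \frac{25}{627}$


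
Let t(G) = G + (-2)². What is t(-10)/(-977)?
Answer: 6/977 ≈ 0.0061412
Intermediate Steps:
t(G) = 4 + G (t(G) = G + 4 = 4 + G)
t(-10)/(-977) = (4 - 10)/(-977) = -6*(-1/977) = 6/977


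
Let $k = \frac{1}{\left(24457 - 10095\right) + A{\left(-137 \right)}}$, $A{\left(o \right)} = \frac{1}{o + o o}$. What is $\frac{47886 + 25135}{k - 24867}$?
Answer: $- \frac{1503068673345}{511863828151} \approx -2.9365$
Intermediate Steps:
$A{\left(o \right)} = \frac{1}{o + o^{2}}$
$k = \frac{18632}{267592785}$ ($k = \frac{1}{\left(24457 - 10095\right) + \frac{1}{\left(-137\right) \left(1 - 137\right)}} = \frac{1}{14362 - \frac{1}{137 \left(-136\right)}} = \frac{1}{14362 - - \frac{1}{18632}} = \frac{1}{14362 + \frac{1}{18632}} = \frac{1}{\frac{267592785}{18632}} = \frac{18632}{267592785} \approx 6.9628 \cdot 10^{-5}$)
$\frac{47886 + 25135}{k - 24867} = \frac{47886 + 25135}{\frac{18632}{267592785} - 24867} = \frac{73021}{- \frac{6654229765963}{267592785}} = 73021 \left(- \frac{267592785}{6654229765963}\right) = - \frac{1503068673345}{511863828151}$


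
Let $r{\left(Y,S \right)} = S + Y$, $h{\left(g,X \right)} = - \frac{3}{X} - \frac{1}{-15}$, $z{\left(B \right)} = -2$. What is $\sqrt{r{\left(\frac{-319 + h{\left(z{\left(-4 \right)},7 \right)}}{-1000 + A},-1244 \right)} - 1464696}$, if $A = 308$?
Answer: $\frac{i \sqrt{1934848006139055}}{36330} \approx 1210.8 i$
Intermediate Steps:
$h{\left(g,X \right)} = \frac{1}{15} - \frac{3}{X}$ ($h{\left(g,X \right)} = - \frac{3}{X} - - \frac{1}{15} = - \frac{3}{X} + \frac{1}{15} = \frac{1}{15} - \frac{3}{X}$)
$\sqrt{r{\left(\frac{-319 + h{\left(z{\left(-4 \right)},7 \right)}}{-1000 + A},-1244 \right)} - 1464696} = \sqrt{\left(-1244 + \frac{-319 + \frac{-45 + 7}{15 \cdot 7}}{-1000 + 308}\right) - 1464696} = \sqrt{\left(-1244 + \frac{-319 + \frac{1}{15} \cdot \frac{1}{7} \left(-38\right)}{-692}\right) - 1464696} = \sqrt{\left(-1244 + \left(-319 - \frac{38}{105}\right) \left(- \frac{1}{692}\right)\right) - 1464696} = \sqrt{\left(-1244 - - \frac{33533}{72660}\right) - 1464696} = \sqrt{\left(-1244 + \frac{33533}{72660}\right) - 1464696} = \sqrt{- \frac{90355507}{72660} - 1464696} = \sqrt{- \frac{106515166867}{72660}} = \frac{i \sqrt{1934848006139055}}{36330}$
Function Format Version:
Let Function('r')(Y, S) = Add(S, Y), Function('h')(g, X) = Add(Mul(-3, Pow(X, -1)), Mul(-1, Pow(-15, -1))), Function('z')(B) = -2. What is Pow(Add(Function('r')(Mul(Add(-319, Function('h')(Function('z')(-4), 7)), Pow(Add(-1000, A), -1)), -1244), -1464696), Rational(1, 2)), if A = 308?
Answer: Mul(Rational(1, 36330), I, Pow(1934848006139055, Rational(1, 2))) ≈ Mul(1210.8, I)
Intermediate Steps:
Function('h')(g, X) = Add(Rational(1, 15), Mul(-3, Pow(X, -1))) (Function('h')(g, X) = Add(Mul(-3, Pow(X, -1)), Mul(-1, Rational(-1, 15))) = Add(Mul(-3, Pow(X, -1)), Rational(1, 15)) = Add(Rational(1, 15), Mul(-3, Pow(X, -1))))
Pow(Add(Function('r')(Mul(Add(-319, Function('h')(Function('z')(-4), 7)), Pow(Add(-1000, A), -1)), -1244), -1464696), Rational(1, 2)) = Pow(Add(Add(-1244, Mul(Add(-319, Mul(Rational(1, 15), Pow(7, -1), Add(-45, 7))), Pow(Add(-1000, 308), -1))), -1464696), Rational(1, 2)) = Pow(Add(Add(-1244, Mul(Add(-319, Mul(Rational(1, 15), Rational(1, 7), -38)), Pow(-692, -1))), -1464696), Rational(1, 2)) = Pow(Add(Add(-1244, Mul(Add(-319, Rational(-38, 105)), Rational(-1, 692))), -1464696), Rational(1, 2)) = Pow(Add(Add(-1244, Mul(Rational(-33533, 105), Rational(-1, 692))), -1464696), Rational(1, 2)) = Pow(Add(Add(-1244, Rational(33533, 72660)), -1464696), Rational(1, 2)) = Pow(Add(Rational(-90355507, 72660), -1464696), Rational(1, 2)) = Pow(Rational(-106515166867, 72660), Rational(1, 2)) = Mul(Rational(1, 36330), I, Pow(1934848006139055, Rational(1, 2)))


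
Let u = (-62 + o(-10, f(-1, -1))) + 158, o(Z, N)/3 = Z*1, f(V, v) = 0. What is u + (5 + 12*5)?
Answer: 131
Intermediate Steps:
o(Z, N) = 3*Z (o(Z, N) = 3*(Z*1) = 3*Z)
u = 66 (u = (-62 + 3*(-10)) + 158 = (-62 - 30) + 158 = -92 + 158 = 66)
u + (5 + 12*5) = 66 + (5 + 12*5) = 66 + (5 + 60) = 66 + 65 = 131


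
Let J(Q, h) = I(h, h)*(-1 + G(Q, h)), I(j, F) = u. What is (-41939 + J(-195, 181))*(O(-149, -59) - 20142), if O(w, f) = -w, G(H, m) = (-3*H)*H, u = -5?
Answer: -10565120913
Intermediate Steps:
I(j, F) = -5
G(H, m) = -3*H²
J(Q, h) = 5 + 15*Q² (J(Q, h) = -5*(-1 - 3*Q²) = 5 + 15*Q²)
(-41939 + J(-195, 181))*(O(-149, -59) - 20142) = (-41939 + (5 + 15*(-195)²))*(-1*(-149) - 20142) = (-41939 + (5 + 15*38025))*(149 - 20142) = (-41939 + (5 + 570375))*(-19993) = (-41939 + 570380)*(-19993) = 528441*(-19993) = -10565120913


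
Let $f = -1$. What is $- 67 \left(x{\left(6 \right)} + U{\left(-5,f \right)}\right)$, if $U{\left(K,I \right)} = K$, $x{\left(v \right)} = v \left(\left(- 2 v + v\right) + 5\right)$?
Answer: $737$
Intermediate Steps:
$x{\left(v \right)} = v \left(5 - v\right)$ ($x{\left(v \right)} = v \left(- v + 5\right) = v \left(5 - v\right)$)
$- 67 \left(x{\left(6 \right)} + U{\left(-5,f \right)}\right) = - 67 \left(6 \left(5 - 6\right) - 5\right) = - 67 \left(6 \left(-1\right) - 5\right) = - 67 \left(-6 - 5\right) = \left(-67\right) \left(-11\right) = 737$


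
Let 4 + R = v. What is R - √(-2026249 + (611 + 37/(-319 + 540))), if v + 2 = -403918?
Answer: -403924 - I*√98934177381/221 ≈ -4.0392e+5 - 1423.3*I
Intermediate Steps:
v = -403920 (v = -2 - 403918 = -403920)
R = -403924 (R = -4 - 403920 = -403924)
R - √(-2026249 + (611 + 37/(-319 + 540))) = -403924 - √(-2026249 + (611 + 37/(-319 + 540))) = -403924 - √(-2026249 + (611 + 37/221)) = -403924 - √(-2026249 + 135068/221) = -403924 - √(-447665961/221) = -403924 - I*√98934177381/221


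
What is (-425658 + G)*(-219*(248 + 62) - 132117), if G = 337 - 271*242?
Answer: 98184036321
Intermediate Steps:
G = -65245 (G = 337 - 65582 = -65245)
(-425658 + G)*(-219*(248 + 62) - 132117) = (-425658 - 65245)*(-219*(248 + 62) - 132117) = -490903*(-219*310 - 132117) = -490903*(-67890 - 132117) = -490903*(-200007) = 98184036321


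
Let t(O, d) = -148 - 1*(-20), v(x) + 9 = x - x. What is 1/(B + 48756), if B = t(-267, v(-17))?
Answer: 1/48628 ≈ 2.0564e-5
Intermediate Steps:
v(x) = -9 (v(x) = -9 + (x - x) = -9 + 0 = -9)
t(O, d) = -128 (t(O, d) = -148 + 20 = -128)
B = -128
1/(B + 48756) = 1/(-128 + 48756) = 1/48628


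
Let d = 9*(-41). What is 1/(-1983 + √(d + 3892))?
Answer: -1983/3928766 - √3523/3928766 ≈ -0.00051985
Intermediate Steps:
d = -369
1/(-1983 + √(d + 3892)) = 1/(-1983 + √(-369 + 3892)) = 1/(-1983 + √3523)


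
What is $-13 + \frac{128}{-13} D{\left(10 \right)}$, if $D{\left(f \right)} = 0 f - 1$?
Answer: $- \frac{41}{13} \approx -3.1538$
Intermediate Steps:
$D{\left(f \right)} = -1$ ($D{\left(f \right)} = 0 - 1 = -1$)
$-13 + \frac{128}{-13} D{\left(10 \right)} = -13 + \frac{128}{-13} \left(-1\right) = -13 + 128 \left(- \frac{1}{13}\right) \left(-1\right) = -13 - - \frac{128}{13} = -13 + \frac{128}{13} = - \frac{41}{13}$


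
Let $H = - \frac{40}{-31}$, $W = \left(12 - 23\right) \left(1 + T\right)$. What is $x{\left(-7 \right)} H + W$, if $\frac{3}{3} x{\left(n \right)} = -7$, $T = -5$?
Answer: $\frac{1084}{31} \approx 34.968$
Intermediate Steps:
$W = 44$ ($W = \left(12 - 23\right) \left(1 - 5\right) = \left(-11\right) \left(-4\right) = 44$)
$x{\left(n \right)} = -7$
$H = \frac{40}{31}$ ($H = \left(-40\right) \left(- \frac{1}{31}\right) = \frac{40}{31} \approx 1.2903$)
$x{\left(-7 \right)} H + W = \left(-7\right) \frac{40}{31} + 44 = - \frac{280}{31} + 44 = \frac{1084}{31}$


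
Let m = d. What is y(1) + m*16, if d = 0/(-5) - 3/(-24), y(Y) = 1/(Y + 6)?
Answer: 15/7 ≈ 2.1429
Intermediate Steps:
y(Y) = 1/(6 + Y)
d = ⅛ (d = 0*(-⅕) - 3*(-1/24) = 0 + ⅛ = ⅛ ≈ 0.12500)
m = ⅛ ≈ 0.12500
y(1) + m*16 = 1/(6 + 1) + (⅛)*16 = 1/7 + 2 = ⅐ + 2 = 15/7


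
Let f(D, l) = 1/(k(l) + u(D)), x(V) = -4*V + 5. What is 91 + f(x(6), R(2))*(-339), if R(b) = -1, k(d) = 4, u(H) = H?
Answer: 568/5 ≈ 113.60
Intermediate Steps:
x(V) = 5 - 4*V
f(D, l) = 1/(4 + D)
91 + f(x(6), R(2))*(-339) = 91 - 339/(4 + (5 - 4*6)) = 91 - 339/(4 + (5 - 24)) = 91 - 339/(4 - 19) = 91 - 339/(-15) = 91 - 1/15*(-339) = 91 + 113/5 = 568/5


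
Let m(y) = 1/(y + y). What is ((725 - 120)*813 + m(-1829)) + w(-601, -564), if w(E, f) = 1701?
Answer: 1805464427/3658 ≈ 4.9357e+5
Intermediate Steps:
m(y) = 1/(2*y)
((725 - 120)*813 + m(-1829)) + w(-601, -564) = ((725 - 120)*813 + (½)/(-1829)) + 1701 = (605*813 + (½)*(-1/1829)) + 1701 = (491865 - 1/3658) + 1701 = 1799242169/3658 + 1701 = 1805464427/3658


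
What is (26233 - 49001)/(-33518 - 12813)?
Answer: 22768/46331 ≈ 0.49142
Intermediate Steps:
(26233 - 49001)/(-33518 - 12813) = -22768/(-46331) = -22768*(-1/46331) = 22768/46331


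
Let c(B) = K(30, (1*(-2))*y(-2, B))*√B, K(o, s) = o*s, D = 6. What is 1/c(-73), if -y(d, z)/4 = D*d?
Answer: I*√73/210240 ≈ 4.0639e-5*I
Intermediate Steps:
y(d, z) = -24*d
c(B) = -2880*√B (c(B) = (30*((1*(-2))*(-24*(-2))))*√B = (30*(-2*48))*√B = (30*(-96))*√B = -2880*√B)
1/c(-73) = 1/(-2880*I*√73) = I*√73/210240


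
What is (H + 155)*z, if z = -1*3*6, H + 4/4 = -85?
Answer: -1242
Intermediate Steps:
H = -86 (H = -1 - 85 = -86)
z = -18 (z = -3*6 = -18)
(H + 155)*z = (-86 + 155)*(-18) = 69*(-18) = -1242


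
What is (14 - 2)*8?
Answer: 96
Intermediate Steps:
(14 - 2)*8 = 12*8 = 96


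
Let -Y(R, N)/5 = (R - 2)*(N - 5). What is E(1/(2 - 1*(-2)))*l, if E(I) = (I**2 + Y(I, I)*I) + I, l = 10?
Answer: -3225/32 ≈ -100.78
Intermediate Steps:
Y(R, N) = -5*(-5 + N)*(-2 + R) (Y(R, N) = -5*(R - 2)*(N - 5) = -5*(-2 + R)*(-5 + N) = -5*(-5 + N)*(-2 + R))
E(I) = I + I**2 + I*(-50 - 5*I**2 + 35*I) (E(I) = (I**2 + (-50 + 10*I + 25*I - 5*I*I)*I) + I = (I**2 + (-50 + 10*I + 25*I - 5*I**2)*I) + I = (I**2 + (-50 - 5*I**2 + 35*I)*I) + I = (I**2 + I*(-50 - 5*I**2 + 35*I)) + I = I + I**2 + I*(-50 - 5*I**2 + 35*I))
E(1/(2 - 1*(-2)))*l = ((-49 - 5/(2 - 1*(-2))**2 + 36/(2 - 1*(-2)))/(2 - 1*(-2)))*10 = ((-49 - 5/(2 + 2)**2 + 36/(2 + 2))/(2 + 2))*10 = ((-49 - 5*(1/4)**2 + 36/4)/4)*10 = ((-49 - 5*(1/4)**2 + 36*(1/4))/4)*10 = ((-49 - 5*1/16 + 9)/4)*10 = ((-49 - 5/16 + 9)/4)*10 = ((1/4)*(-645/16))*10 = -645/64*10 = -3225/32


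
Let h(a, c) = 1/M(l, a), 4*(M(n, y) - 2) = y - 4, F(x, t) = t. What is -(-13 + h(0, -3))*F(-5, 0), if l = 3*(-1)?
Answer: 0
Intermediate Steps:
l = -3
M(n, y) = 1 + y/4 (M(n, y) = 2 + (y - 4)/4 = 2 + (-4 + y)/4 = 2 + (-1 + y/4) = 1 + y/4)
h(a, c) = 1/(1 + a/4)
-(-13 + h(0, -3))*F(-5, 0) = -(-13 + 4/(4 + 0))*0 = -(-13 + 4/4)*0 = -(-13 + 4*(1/4))*0 = -(-13 + 1)*0 = -(-12)*0 = -1*0 = 0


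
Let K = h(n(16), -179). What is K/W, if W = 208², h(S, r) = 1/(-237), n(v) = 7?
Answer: -1/10253568 ≈ -9.7527e-8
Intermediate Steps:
h(S, r) = -1/237
K = -1/237 ≈ -0.0042194
W = 43264
K/W = -1/237/43264 = -1/237*1/43264 = -1/10253568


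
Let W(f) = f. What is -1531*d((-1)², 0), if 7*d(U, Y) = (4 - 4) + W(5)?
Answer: -7655/7 ≈ -1093.6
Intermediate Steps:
d(U, Y) = 5/7 (d(U, Y) = ((4 - 4) + 5)/7 = (0 + 5)/7 = (⅐)*5 = 5/7)
-1531*d((-1)², 0) = -1531*5/7 = -7655/7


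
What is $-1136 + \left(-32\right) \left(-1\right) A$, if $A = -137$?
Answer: $-5520$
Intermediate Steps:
$-1136 + \left(-32\right) \left(-1\right) A = -1136 + \left(-32\right) \left(-1\right) \left(-137\right) = -1136 + 32 \left(-137\right) = -1136 - 4384 = -5520$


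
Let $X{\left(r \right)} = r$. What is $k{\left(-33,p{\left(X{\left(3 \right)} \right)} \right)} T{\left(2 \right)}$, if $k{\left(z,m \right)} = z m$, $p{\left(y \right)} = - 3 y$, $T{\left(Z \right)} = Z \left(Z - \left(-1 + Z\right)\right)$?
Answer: $594$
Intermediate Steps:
$T{\left(Z \right)} = Z$ ($T{\left(Z \right)} = Z 1 = Z$)
$k{\left(z,m \right)} = m z$
$k{\left(-33,p{\left(X{\left(3 \right)} \right)} \right)} T{\left(2 \right)} = \left(-3\right) 3 \left(-33\right) 2 = \left(-9\right) \left(-33\right) 2 = 297 \cdot 2 = 594$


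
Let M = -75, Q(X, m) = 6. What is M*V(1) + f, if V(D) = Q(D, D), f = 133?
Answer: -317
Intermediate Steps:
V(D) = 6
M*V(1) + f = -75*6 + 133 = -450 + 133 = -317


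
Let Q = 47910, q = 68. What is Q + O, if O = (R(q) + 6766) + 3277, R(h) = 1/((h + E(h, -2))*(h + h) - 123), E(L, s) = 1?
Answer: 536702734/9261 ≈ 57953.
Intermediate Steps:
R(h) = 1/(-123 + 2*h*(1 + h)) (R(h) = 1/((h + 1)*(h + h) - 123) = 1/((1 + h)*(2*h) - 123) = 1/(2*h*(1 + h) - 123) = 1/(-123 + 2*h*(1 + h)))
O = 93008224/9261 (O = (1/(-123 + 2*68 + 2*68**2) + 6766) + 3277 = (1/(-123 + 136 + 2*4624) + 6766) + 3277 = (1/(-123 + 136 + 9248) + 6766) + 3277 = (1/9261 + 6766) + 3277 = 62659927/9261 + 3277 = 93008224/9261 ≈ 10043.)
Q + O = 47910 + 93008224/9261 = 536702734/9261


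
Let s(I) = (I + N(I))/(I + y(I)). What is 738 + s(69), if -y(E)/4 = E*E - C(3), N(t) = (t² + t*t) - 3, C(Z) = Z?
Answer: 4661702/6321 ≈ 737.49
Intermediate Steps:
N(t) = -3 + 2*t² (N(t) = (t² + t²) - 3 = 2*t² - 3 = -3 + 2*t²)
y(E) = 12 - 4*E² (y(E) = -4*(E*E - 1*3) = -4*(E² - 3) = -4*(-3 + E²) = 12 - 4*E²)
s(I) = (-3 + I + 2*I²)/(12 + I - 4*I²) (s(I) = (I + (-3 + 2*I²))/(I + (12 - 4*I²)) = (-3 + I + 2*I²)/(12 + I - 4*I²))
738 + s(69) = 738 + (-3 + 69 + 2*69²)/(12 + 69 - 4*69²) = 738 + (-3 + 69 + 2*4761)/(12 + 69 - 4*4761) = 738 + (-3 + 69 + 9522)/(12 + 69 - 19044) = 738 + 9588/(-18963) = 738 - 1/18963*9588 = 738 - 3196/6321 = 4661702/6321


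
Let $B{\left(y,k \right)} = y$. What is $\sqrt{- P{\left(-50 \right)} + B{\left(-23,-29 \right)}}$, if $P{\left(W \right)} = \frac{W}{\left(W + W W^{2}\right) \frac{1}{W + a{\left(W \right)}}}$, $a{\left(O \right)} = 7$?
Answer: $\frac{2 i \sqrt{35939370}}{2501} \approx 4.794 i$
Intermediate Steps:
$P{\left(W \right)} = \frac{W \left(7 + W\right)}{W + W^{3}}$ ($P{\left(W \right)} = \frac{W}{\left(W + W W^{2}\right) \frac{1}{W + 7}} = \frac{W}{\left(W + W^{3}\right) \frac{1}{7 + W}} = \frac{W}{\frac{1}{7 + W} \left(W + W^{3}\right)} = W \frac{7 + W}{W + W^{3}} = \frac{W \left(7 + W\right)}{W + W^{3}}$)
$\sqrt{- P{\left(-50 \right)} + B{\left(-23,-29 \right)}} = \sqrt{- \frac{7 - 50}{1 + \left(-50\right)^{2}} - 23} = \sqrt{- \frac{-43}{1 + 2500} - 23} = \sqrt{- \frac{-43}{2501} - 23} = \sqrt{\left(-1\right) \left(- \frac{43}{2501}\right) - 23} = \sqrt{\frac{43}{2501} - 23} = \sqrt{- \frac{57480}{2501}} = \frac{2 i \sqrt{35939370}}{2501}$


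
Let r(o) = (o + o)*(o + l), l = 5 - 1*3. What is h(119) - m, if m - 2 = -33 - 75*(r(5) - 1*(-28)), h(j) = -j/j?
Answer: 7380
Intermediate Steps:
l = 2 (l = 5 - 3 = 2)
r(o) = 2*o*(2 + o) (r(o) = (o + o)*(o + 2) = (2*o)*(2 + o) = 2*o*(2 + o))
h(j) = -1 (h(j) = -1*1 = -1)
m = -7381 (m = 2 + (-33 - 75*(2*5*(2 + 5) - 1*(-28))) = 2 + (-33 - 75*(2*5*7 + 28)) = 2 + (-33 - 75*(70 + 28)) = 2 + (-33 - 75*98) = 2 + (-33 - 7350) = 2 - 7383 = -7381)
h(119) - m = -1 - 1*(-7381) = -1 + 7381 = 7380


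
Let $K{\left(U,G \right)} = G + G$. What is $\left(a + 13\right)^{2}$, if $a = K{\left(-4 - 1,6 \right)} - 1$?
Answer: $576$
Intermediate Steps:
$K{\left(U,G \right)} = 2 G$
$a = 11$ ($a = 2 \cdot 6 - 1 = 12 - 1 = 11$)
$\left(a + 13\right)^{2} = \left(11 + 13\right)^{2} = 24^{2} = 576$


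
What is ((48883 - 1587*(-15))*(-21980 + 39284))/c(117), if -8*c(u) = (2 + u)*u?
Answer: -479159296/663 ≈ -7.2271e+5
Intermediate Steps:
c(u) = -u*(2 + u)/8 (c(u) = -(2 + u)*u/8 = -u*(2 + u)/8)
((48883 - 1587*(-15))*(-21980 + 39284))/c(117) = ((48883 - 1587*(-15))*(-21980 + 39284))/((-1/8*117*(2 + 117))) = ((48883 + 23805)*17304)/((-1/8*117*119)) = (72688*17304)/(-13923/8) = 1257793152*(-8/13923) = -479159296/663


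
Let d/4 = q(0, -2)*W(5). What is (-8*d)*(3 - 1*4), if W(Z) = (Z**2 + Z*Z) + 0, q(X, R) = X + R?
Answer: -3200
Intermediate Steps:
q(X, R) = R + X
W(Z) = 2*Z**2 (W(Z) = (Z**2 + Z**2) + 0 = 2*Z**2 + 0 = 2*Z**2)
d = -400 (d = 4*((-2 + 0)*(2*5**2)) = 4*(-4*25) = 4*(-2*50) = 4*(-100) = -400)
(-8*d)*(3 - 1*4) = (-8*(-400))*(3 - 1*4) = 3200*(3 - 4) = 3200*(-1) = -3200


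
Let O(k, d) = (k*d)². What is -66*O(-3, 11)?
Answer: -71874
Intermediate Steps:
O(k, d) = d²*k² (O(k, d) = (d*k)² = d²*k²)
-66*O(-3, 11) = -66*11²*(-3)² = -7986*9 = -66*1089 = -71874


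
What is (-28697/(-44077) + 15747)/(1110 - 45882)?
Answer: -173527304/493353861 ≈ -0.35173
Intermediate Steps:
(-28697/(-44077) + 15747)/(1110 - 45882) = (-28697*(-1/44077) + 15747)/(-44772) = (28697/44077 + 15747)*(-1/44772) = (694109216/44077)*(-1/44772) = -173527304/493353861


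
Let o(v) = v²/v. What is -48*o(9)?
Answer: -432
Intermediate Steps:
o(v) = v
-48*o(9) = -48*9 = -432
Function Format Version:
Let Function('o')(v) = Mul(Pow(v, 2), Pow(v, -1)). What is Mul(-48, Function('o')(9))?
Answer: -432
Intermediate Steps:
Function('o')(v) = v
Mul(-48, Function('o')(9)) = Mul(-48, 9) = -432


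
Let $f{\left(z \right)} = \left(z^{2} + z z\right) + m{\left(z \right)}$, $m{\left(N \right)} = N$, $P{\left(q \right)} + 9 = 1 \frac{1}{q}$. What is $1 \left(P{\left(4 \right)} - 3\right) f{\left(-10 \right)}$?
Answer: $- \frac{4465}{2} \approx -2232.5$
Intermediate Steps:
$P{\left(q \right)} = -9 + \frac{1}{q}$ ($P{\left(q \right)} = -9 + 1 \frac{1}{q} = -9 + \frac{1}{q}$)
$f{\left(z \right)} = z + 2 z^{2}$ ($f{\left(z \right)} = \left(z^{2} + z z\right) + z = \left(z^{2} + z^{2}\right) + z = 2 z^{2} + z = z + 2 z^{2}$)
$1 \left(P{\left(4 \right)} - 3\right) f{\left(-10 \right)} = 1 \left(\left(-9 + \frac{1}{4}\right) - 3\right) \left(- 10 \left(1 + 2 \left(-10\right)\right)\right) = 1 \left(\left(-9 + \frac{1}{4}\right) - 3\right) \left(- 10 \left(1 - 20\right)\right) = 1 \left(- \frac{35}{4} - 3\right) \left(\left(-10\right) \left(-19\right)\right) = 1 \left(- \frac{47}{4}\right) 190 = \left(- \frac{47}{4}\right) 190 = - \frac{4465}{2}$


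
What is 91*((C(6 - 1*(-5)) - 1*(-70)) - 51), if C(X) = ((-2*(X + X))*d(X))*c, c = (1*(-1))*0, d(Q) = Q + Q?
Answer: 1729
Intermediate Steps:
d(Q) = 2*Q
c = 0 (c = -1*0 = 0)
C(X) = 0 (C(X) = ((-2*(X + X))*(2*X))*0 = ((-4*X)*(2*X))*0 = -8*X²*0 = 0)
91*((C(6 - 1*(-5)) - 1*(-70)) - 51) = 91*((0 - 1*(-70)) - 51) = 91*((0 + 70) - 51) = 91*(70 - 51) = 91*19 = 1729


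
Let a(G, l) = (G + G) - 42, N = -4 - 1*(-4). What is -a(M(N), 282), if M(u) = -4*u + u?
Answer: 42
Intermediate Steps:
N = 0 (N = -4 + 4 = 0)
M(u) = -3*u
a(G, l) = -42 + 2*G (a(G, l) = 2*G - 42 = -42 + 2*G)
-a(M(N), 282) = -(-42 + 2*(-3*0)) = -(-42 + 2*0) = -(-42 + 0) = -1*(-42) = 42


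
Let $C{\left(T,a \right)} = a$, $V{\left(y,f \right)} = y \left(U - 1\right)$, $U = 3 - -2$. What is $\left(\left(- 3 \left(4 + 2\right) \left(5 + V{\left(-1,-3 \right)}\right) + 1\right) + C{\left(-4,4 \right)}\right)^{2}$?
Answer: $169$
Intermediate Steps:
$U = 5$ ($U = 3 + 2 = 5$)
$V{\left(y,f \right)} = 4 y$ ($V{\left(y,f \right)} = y \left(5 - 1\right) = y 4 = 4 y$)
$\left(\left(- 3 \left(4 + 2\right) \left(5 + V{\left(-1,-3 \right)}\right) + 1\right) + C{\left(-4,4 \right)}\right)^{2} = \left(\left(- 3 \left(4 + 2\right) \left(5 + 4 \left(-1\right)\right) + 1\right) + 4\right)^{2} = \left(\left(- 3 \cdot 6 \left(5 - 4\right) + 1\right) + 4\right)^{2} = \left(\left(- 3 \cdot 6 \cdot 1 + 1\right) + 4\right)^{2} = \left(\left(\left(-3\right) 6 + 1\right) + 4\right)^{2} = \left(\left(-18 + 1\right) + 4\right)^{2} = \left(-17 + 4\right)^{2} = \left(-13\right)^{2} = 169$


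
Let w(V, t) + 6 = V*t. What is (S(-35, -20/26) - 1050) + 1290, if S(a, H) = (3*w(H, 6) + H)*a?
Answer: 17960/13 ≈ 1381.5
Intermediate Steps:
w(V, t) = -6 + V*t
S(a, H) = a*(-18 + 19*H) (S(a, H) = (3*(-6 + H*6) + H)*a = (3*(-6 + 6*H) + H)*a = ((-18 + 18*H) + H)*a = (-18 + 19*H)*a = a*(-18 + 19*H))
(S(-35, -20/26) - 1050) + 1290 = (-35*(-18 + 19*(-20/26)) - 1050) + 1290 = (-35*(-18 + 19*(-20*1/26)) - 1050) + 1290 = (-35*(-18 + 19*(-10/13)) - 1050) + 1290 = (-35*(-18 - 190/13) - 1050) + 1290 = (-35*(-424/13) - 1050) + 1290 = (14840/13 - 1050) + 1290 = 1190/13 + 1290 = 17960/13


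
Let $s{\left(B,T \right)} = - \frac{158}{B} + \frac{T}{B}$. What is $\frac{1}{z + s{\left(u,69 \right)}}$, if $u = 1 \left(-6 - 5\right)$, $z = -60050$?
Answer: $- \frac{11}{660461} \approx -1.6655 \cdot 10^{-5}$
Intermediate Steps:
$u = -11$ ($u = 1 \left(-11\right) = -11$)
$\frac{1}{z + s{\left(u,69 \right)}} = \frac{1}{-60050 + \frac{-158 + 69}{-11}} = \frac{1}{-60050 - - \frac{89}{11}} = \frac{1}{-60050 + \frac{89}{11}} = \frac{1}{- \frac{660461}{11}} = - \frac{11}{660461}$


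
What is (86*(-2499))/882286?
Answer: -107457/441143 ≈ -0.24359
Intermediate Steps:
(86*(-2499))/882286 = -214914*1/882286 = -107457/441143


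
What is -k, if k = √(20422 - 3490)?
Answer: -2*√4233 ≈ -130.12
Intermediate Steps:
k = 2*√4233 (k = √16932 = 2*√4233 ≈ 130.12)
-k = -2*√4233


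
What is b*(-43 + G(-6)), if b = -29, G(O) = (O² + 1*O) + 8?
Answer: 145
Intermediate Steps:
G(O) = 8 + O + O² (G(O) = (O² + O) + 8 = (O + O²) + 8 = 8 + O + O²)
b*(-43 + G(-6)) = -29*(-43 + (8 - 6 + (-6)²)) = -29*(-43 + (8 - 6 + 36)) = -29*(-43 + 38) = -29*(-5) = 145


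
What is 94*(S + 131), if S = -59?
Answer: 6768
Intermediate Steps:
94*(S + 131) = 94*(-59 + 131) = 94*72 = 6768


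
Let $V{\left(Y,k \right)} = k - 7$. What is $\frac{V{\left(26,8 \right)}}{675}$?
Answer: $\frac{1}{675} \approx 0.0014815$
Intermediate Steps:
$V{\left(Y,k \right)} = -7 + k$
$\frac{V{\left(26,8 \right)}}{675} = \frac{-7 + 8}{675} = 1 \cdot \frac{1}{675} = \frac{1}{675}$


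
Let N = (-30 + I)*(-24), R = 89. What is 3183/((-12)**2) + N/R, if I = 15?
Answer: 111709/4272 ≈ 26.149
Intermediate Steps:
N = 360 (N = (-30 + 15)*(-24) = -15*(-24) = 360)
3183/((-12)**2) + N/R = 3183/((-12)**2) + 360/89 = 3183/144 + 360*(1/89) = 3183*(1/144) + 360/89 = 1061/48 + 360/89 = 111709/4272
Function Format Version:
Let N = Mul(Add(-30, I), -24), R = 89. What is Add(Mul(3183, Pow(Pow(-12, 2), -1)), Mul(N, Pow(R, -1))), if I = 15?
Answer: Rational(111709, 4272) ≈ 26.149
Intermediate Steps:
N = 360 (N = Mul(Add(-30, 15), -24) = Mul(-15, -24) = 360)
Add(Mul(3183, Pow(Pow(-12, 2), -1)), Mul(N, Pow(R, -1))) = Add(Mul(3183, Pow(Pow(-12, 2), -1)), Mul(360, Pow(89, -1))) = Add(Mul(3183, Pow(144, -1)), Mul(360, Rational(1, 89))) = Add(Mul(3183, Rational(1, 144)), Rational(360, 89)) = Add(Rational(1061, 48), Rational(360, 89)) = Rational(111709, 4272)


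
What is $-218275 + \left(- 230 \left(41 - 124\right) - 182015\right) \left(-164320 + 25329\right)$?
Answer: $22644890400$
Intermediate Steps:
$-218275 + \left(- 230 \left(41 - 124\right) - 182015\right) \left(-164320 + 25329\right) = -218275 + \left(\left(-230\right) \left(-83\right) - 182015\right) \left(-138991\right) = -218275 + \left(19090 - 182015\right) \left(-138991\right) = -218275 - -22645108675 = -218275 + 22645108675 = 22644890400$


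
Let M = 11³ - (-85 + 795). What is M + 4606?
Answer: 5227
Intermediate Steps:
M = 621 (M = 1331 - 1*710 = 1331 - 710 = 621)
M + 4606 = 621 + 4606 = 5227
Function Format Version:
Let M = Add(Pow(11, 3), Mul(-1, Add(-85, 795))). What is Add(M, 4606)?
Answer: 5227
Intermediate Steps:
M = 621 (M = Add(1331, Mul(-1, 710)) = Add(1331, -710) = 621)
Add(M, 4606) = Add(621, 4606) = 5227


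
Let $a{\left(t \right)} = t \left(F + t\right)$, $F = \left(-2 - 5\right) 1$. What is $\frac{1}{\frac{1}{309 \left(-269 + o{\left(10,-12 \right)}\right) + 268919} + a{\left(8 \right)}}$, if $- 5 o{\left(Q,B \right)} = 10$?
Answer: $\frac{185180}{1481441} \approx 0.125$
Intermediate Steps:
$o{\left(Q,B \right)} = -2$ ($o{\left(Q,B \right)} = \left(- \frac{1}{5}\right) 10 = -2$)
$F = -7$ ($F = \left(-7\right) 1 = -7$)
$a{\left(t \right)} = t \left(-7 + t\right)$
$\frac{1}{\frac{1}{309 \left(-269 + o{\left(10,-12 \right)}\right) + 268919} + a{\left(8 \right)}} = \frac{1}{\frac{1}{309 \left(-269 - 2\right) + 268919} + 8 \left(-7 + 8\right)} = \frac{1}{\frac{1}{309 \left(-271\right) + 268919} + 8 \cdot 1} = \frac{1}{\frac{1}{-83739 + 268919} + 8} = \frac{1}{\frac{1}{185180} + 8} = \frac{1}{\frac{1481441}{185180}} = \frac{185180}{1481441}$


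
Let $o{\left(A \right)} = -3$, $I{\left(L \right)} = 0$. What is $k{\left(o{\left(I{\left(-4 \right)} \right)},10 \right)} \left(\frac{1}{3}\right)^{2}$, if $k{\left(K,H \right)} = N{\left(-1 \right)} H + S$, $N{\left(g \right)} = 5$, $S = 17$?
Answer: $\frac{67}{9} \approx 7.4444$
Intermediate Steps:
$k{\left(K,H \right)} = 17 + 5 H$ ($k{\left(K,H \right)} = 5 H + 17 = 17 + 5 H$)
$k{\left(o{\left(I{\left(-4 \right)} \right)},10 \right)} \left(\frac{1}{3}\right)^{2} = \left(17 + 5 \cdot 10\right) \left(\frac{1}{3}\right)^{2} = \frac{17 + 50}{9} = 67 \cdot \frac{1}{9} = \frac{67}{9}$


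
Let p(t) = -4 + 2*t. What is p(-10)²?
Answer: 576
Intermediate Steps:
p(-10)² = (-4 + 2*(-10))² = (-4 - 20)² = (-24)² = 576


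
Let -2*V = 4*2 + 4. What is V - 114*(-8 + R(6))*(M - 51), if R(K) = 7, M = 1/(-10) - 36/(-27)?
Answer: -28397/5 ≈ -5679.4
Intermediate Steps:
M = 37/30 (M = 1*(-1/10) - 36*(-1/27) = -1/10 + 4/3 = 37/30 ≈ 1.2333)
V = -6 (V = -(4*2 + 4)/2 = -(8 + 4)/2 = -1/2*12 = -6)
V - 114*(-8 + R(6))*(M - 51) = -6 - 114*(-8 + 7)*(37/30 - 51) = -6 - (-114)*(-1493)/30 = -6 - 114*1493/30 = -6 - 28367/5 = -28397/5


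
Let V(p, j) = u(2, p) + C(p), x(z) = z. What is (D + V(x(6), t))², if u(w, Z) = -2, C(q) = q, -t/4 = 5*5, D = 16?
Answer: 400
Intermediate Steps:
t = -100 (t = -20*5 = -4*25 = -100)
V(p, j) = -2 + p
(D + V(x(6), t))² = (16 + (-2 + 6))² = (16 + 4)² = 20² = 400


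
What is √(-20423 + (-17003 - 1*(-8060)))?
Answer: I*√29366 ≈ 171.37*I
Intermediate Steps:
√(-20423 + (-17003 - 1*(-8060))) = √(-20423 + (-17003 + 8060)) = √(-20423 - 8943) = √(-29366) = I*√29366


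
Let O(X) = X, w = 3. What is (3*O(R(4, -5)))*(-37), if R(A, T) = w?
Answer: -333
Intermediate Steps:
R(A, T) = 3
(3*O(R(4, -5)))*(-37) = (3*3)*(-37) = 9*(-37) = -333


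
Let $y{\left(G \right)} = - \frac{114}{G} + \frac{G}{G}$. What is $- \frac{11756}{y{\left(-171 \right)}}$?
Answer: $- \frac{35268}{5} \approx -7053.6$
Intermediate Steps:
$y{\left(G \right)} = 1 - \frac{114}{G}$ ($y{\left(G \right)} = - \frac{114}{G} + 1 = 1 - \frac{114}{G}$)
$- \frac{11756}{y{\left(-171 \right)}} = - \frac{11756}{\frac{1}{-171} \left(-114 - 171\right)} = - \frac{11756}{\left(- \frac{1}{171}\right) \left(-285\right)} = - \frac{11756}{\frac{5}{3}} = \left(-11756\right) \frac{3}{5} = - \frac{35268}{5}$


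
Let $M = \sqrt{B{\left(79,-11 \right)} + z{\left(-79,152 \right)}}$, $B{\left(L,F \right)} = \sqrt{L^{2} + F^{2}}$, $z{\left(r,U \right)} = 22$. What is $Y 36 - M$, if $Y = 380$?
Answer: $13680 - \sqrt{22 + \sqrt{6362}} \approx 13670.0$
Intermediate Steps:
$B{\left(L,F \right)} = \sqrt{F^{2} + L^{2}}$
$M = \sqrt{22 + \sqrt{6362}}$ ($M = \sqrt{\sqrt{\left(-11\right)^{2} + 79^{2}} + 22} = \sqrt{\sqrt{121 + 6241} + 22} = \sqrt{\sqrt{6362} + 22} = \sqrt{22 + \sqrt{6362}} \approx 10.088$)
$Y 36 - M = 380 \cdot 36 - \sqrt{22 + \sqrt{6362}} = 13680 - \sqrt{22 + \sqrt{6362}}$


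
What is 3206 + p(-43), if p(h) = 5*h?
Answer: 2991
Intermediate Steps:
3206 + p(-43) = 3206 + 5*(-43) = 3206 - 215 = 2991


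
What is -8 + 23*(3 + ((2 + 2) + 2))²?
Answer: 1855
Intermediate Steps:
-8 + 23*(3 + ((2 + 2) + 2))² = -8 + 23*(3 + (4 + 2))² = -8 + 23*(3 + 6)² = -8 + 23*9² = -8 + 23*81 = -8 + 1863 = 1855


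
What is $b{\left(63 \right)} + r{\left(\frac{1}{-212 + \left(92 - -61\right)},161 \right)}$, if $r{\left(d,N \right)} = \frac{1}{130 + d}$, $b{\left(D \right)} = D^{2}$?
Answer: $\frac{30438320}{7669} \approx 3969.0$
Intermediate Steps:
$b{\left(63 \right)} + r{\left(\frac{1}{-212 + \left(92 - -61\right)},161 \right)} = 63^{2} + \frac{1}{130 + \frac{1}{-212 + \left(92 - -61\right)}} = 3969 + \frac{1}{130 + \frac{1}{-212 + \left(92 + 61\right)}} = 3969 + \frac{1}{130 + \frac{1}{-212 + 153}} = 3969 + \frac{1}{130 + \frac{1}{-59}} = 3969 + \frac{1}{130 - \frac{1}{59}} = 3969 + \frac{1}{\frac{7669}{59}} = 3969 + \frac{59}{7669} = \frac{30438320}{7669}$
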